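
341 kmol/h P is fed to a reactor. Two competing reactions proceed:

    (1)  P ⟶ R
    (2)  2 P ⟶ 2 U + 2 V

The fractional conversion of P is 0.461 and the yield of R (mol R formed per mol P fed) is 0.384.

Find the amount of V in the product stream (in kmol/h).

26.3 kmol/h

Yield of R: 1ξ₁ / 341 = 0.384 → ξ₁ = 130.9 kmol/h.
Conversion of P: 1ξ₁ + 2ξ₂ = 0.461 × 341 = 157.2 → ξ₂ = 13.13 kmol/h.
Outlet amounts (n = n₀ + Σ ν·ξ):
  P: 341 − 1(130.9) − 2(13.13) = 183.8
  R: 0 + 1(130.9) = 130.9
  U: 0 + 2(13.13) = 26.26
  V: 0 + 2(13.13) = 26.26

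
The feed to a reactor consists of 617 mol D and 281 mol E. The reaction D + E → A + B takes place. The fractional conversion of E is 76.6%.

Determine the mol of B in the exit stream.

E reacted = 0.766 × 281 = 215.2 mol; ν_E = −1, so ξ = 215.2/1 = 215.2 mol.
Outlet amounts (n = n₀ + ν ξ):
  D: 617 − 1(215.2) = 401.8
  E: 281 − 1(215.2) = 65.75
  A: 0 + 1(215.2) = 215.2
  B: 0 + 1(215.2) = 215.2

215 mol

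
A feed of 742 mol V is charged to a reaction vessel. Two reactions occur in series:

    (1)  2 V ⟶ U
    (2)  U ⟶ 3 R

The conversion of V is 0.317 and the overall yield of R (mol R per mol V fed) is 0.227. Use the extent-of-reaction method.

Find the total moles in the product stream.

Conversion of V: V consumed = 2ξ₁ = 0.317 × 742 → ξ₁ = 117.6 mol.
Yield of R: 3ξ₂ / 742 = 0.227 → ξ₂ = 56.14 mol.
Outlet amounts (n = n₀ + Σ ν·ξ):
  V: 742 − 2(117.6) = 506.8
  U: 0 + 1(117.6) − 1(56.14) = 61.46
  R: 0 + 3(56.14) = 168.4
Total out = 506.8 + 61.46 + 168.4 = 736.7 mol.

737 mol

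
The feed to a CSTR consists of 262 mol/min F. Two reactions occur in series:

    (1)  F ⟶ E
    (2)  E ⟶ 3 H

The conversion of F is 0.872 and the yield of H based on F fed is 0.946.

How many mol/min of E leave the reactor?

Conversion of F: F consumed = 1ξ₁ = 0.872 × 262 → ξ₁ = 228.5 mol/min.
Yield of H: 3ξ₂ / 262 = 0.946 → ξ₂ = 82.62 mol/min.
Outlet amounts (n = n₀ + Σ ν·ξ):
  F: 262 − 1(228.5) = 33.54
  E: 0 + 1(228.5) − 1(82.62) = 145.8
  H: 0 + 3(82.62) = 247.9

146 mol/min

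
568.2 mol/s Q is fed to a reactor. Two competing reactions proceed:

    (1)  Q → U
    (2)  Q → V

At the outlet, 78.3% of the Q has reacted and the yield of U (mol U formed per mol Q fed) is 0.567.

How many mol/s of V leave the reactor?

Yield of U: 1ξ₁ / 568.2 = 0.567 → ξ₁ = 322.2 mol/s.
Conversion of Q: 1ξ₁ + 1ξ₂ = 0.783 × 568.2 = 444.9 → ξ₂ = 122.7 mol/s.
Outlet amounts (n = n₀ + Σ ν·ξ):
  Q: 568.2 − 1(322.2) − 1(122.7) = 123.3
  U: 0 + 1(322.2) = 322.2
  V: 0 + 1(122.7) = 122.7

123 mol/s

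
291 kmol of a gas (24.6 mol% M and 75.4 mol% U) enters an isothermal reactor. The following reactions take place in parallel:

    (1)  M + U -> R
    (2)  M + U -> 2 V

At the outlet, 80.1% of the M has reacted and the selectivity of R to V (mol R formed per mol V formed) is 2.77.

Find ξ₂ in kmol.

Conversion of M: M consumed = 0.801 × 71.59 = 57.34 kmol = 1ξ₁ + 1ξ₂.
Selectivity: 1ξ₁ / (2ξ₂) = 2.77 → ξ₁ = 5.54 ξ₂.
Substitute: (1·5.54 + 1) ξ₂ = 57.34 → ξ₂ = 8.768 kmol, ξ₁ = 48.57 kmol.
Outlet amounts (n = n₀ + Σ ν·ξ):
  M: 71.59 − 1(48.57) − 1(8.768) = 14.25
  U: 219.4 − 1(48.57) − 1(8.768) = 162.1
  R: 0 + 1(48.57) = 48.57
  V: 0 + 2(8.768) = 17.54

ξ₂ = 8.77 kmol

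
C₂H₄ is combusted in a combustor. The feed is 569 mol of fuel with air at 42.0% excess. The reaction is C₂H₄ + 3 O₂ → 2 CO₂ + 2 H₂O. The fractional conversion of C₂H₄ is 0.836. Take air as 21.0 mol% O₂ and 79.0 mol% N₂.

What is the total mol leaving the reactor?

Stoichiometric O₂ = 3 × 569 = 1707 mol; O₂ fed = 1707 × 1.420 = 2424 mol.
N₂ fed = 2424 × 79/21 = 9119 mol.
Fuel reacted = 0.836 × 569 → ξ = 475.7 mol.
Outlet (n = n₀ + ν ξ):
  C₂H₄: 569 − 1(475.7) = 93.32
  O₂: 2424 − 3(475.7) = 996.9
  N₂: 9119 (inert)
  CO₂: 0 + 2(475.7) = 951.4
  H₂O: 0 + 2(475.7) = 951.4
Total out = 93.32 + 996.9 + 9119 + 951.4 + 951.4 = 12110 mol.

12100 mol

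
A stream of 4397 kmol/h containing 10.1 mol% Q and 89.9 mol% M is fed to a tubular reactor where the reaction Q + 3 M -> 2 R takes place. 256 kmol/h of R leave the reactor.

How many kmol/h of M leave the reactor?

3570 kmol/h

For R: n = n₀ + 2ξ → 256 = 0 + 2ξ, giving ξ = 128 kmol/h.
Outlet amounts (n = n₀ + ν ξ):
  Q: 444.1 − 1(128) = 316.1
  M: 3953 − 3(128) = 3569
  R: 0 + 2(128) = 256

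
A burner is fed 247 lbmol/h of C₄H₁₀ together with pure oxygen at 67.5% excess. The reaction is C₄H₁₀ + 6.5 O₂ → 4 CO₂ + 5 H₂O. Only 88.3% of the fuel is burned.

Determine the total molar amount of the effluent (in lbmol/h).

3260 lbmol/h

Stoichiometric O₂ = 6.5 × 247 = 1606 lbmol/h; O₂ fed = 1606 × 1.675 = 2689 lbmol/h.
Fuel reacted = 0.883 × 247 → ξ = 218.1 lbmol/h.
Outlet (n = n₀ + ν ξ):
  C₄H₁₀: 247 − 1(218.1) = 28.9
  O₂: 2689 − 6.5(218.1) = 1272
  CO₂: 0 + 4(218.1) = 872.4
  H₂O: 0 + 5(218.1) = 1091
Total out = 28.9 + 1272 + 872.4 + 1091 = 3263 lbmol/h.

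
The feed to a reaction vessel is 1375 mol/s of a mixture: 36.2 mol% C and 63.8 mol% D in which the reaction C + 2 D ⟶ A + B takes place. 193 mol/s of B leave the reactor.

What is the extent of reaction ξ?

ξ = 193 mol/s

For B: n = n₀ + 1ξ → 193 = 0 + 1ξ, giving ξ = 193 mol/s.
Outlet amounts (n = n₀ + ν ξ):
  C: 497.8 − 1(193) = 304.8
  D: 877.2 − 2(193) = 491.2
  A: 0 + 1(193) = 193
  B: 0 + 1(193) = 193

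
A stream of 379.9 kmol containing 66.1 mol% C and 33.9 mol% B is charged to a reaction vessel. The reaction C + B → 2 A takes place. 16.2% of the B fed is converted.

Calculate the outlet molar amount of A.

41.7 kmol

B reacted = 0.162 × 128.8 = 20.86 kmol; ν_B = −1, so ξ = 20.86/1 = 20.86 kmol.
Outlet amounts (n = n₀ + ν ξ):
  C: 251.1 − 1(20.86) = 230.3
  B: 128.8 − 1(20.86) = 107.9
  A: 0 + 2(20.86) = 41.73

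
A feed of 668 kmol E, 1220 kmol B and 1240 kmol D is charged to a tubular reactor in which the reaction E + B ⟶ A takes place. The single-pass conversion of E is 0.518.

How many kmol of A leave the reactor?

E reacted = 0.518 × 668 = 346 kmol; ν_E = −1, so ξ = 346/1 = 346 kmol.
Outlet amounts (n = n₀ + ν ξ):
  E: 668 − 1(346) = 322
  B: 1220 − 1(346) = 874
  A: 0 + 1(346) = 346
  D: 1240 (inert)

346 kmol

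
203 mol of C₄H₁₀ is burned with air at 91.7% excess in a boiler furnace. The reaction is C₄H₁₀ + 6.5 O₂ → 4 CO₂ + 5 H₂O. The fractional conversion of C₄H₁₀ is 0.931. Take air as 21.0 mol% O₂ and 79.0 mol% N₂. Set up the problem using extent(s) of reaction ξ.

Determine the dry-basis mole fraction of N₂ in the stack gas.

Stoichiometric O₂ = 6.5 × 203 = 1320 mol; O₂ fed = 1320 × 1.917 = 2529 mol.
N₂ fed = 2529 × 79/21 = 9516 mol.
Fuel reacted = 0.931 × 203 → ξ = 189 mol.
Outlet (n = n₀ + ν ξ):
  C₄H₁₀: 203 − 1(189) = 14.01
  O₂: 2529 − 6.5(189) = 1301
  N₂: 9516 (inert)
  CO₂: 0 + 4(189) = 756
  H₂O: 0 + 5(189) = 945
Dry total = 11590 mol; y_N₂ (dry) = 9516 / 11590 = 0.8213.

0.821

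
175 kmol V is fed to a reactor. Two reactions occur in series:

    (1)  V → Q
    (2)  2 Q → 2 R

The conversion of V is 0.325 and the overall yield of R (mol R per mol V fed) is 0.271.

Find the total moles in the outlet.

175 kmol

Conversion of V: V consumed = 1ξ₁ = 0.325 × 175 → ξ₁ = 56.88 kmol.
Yield of R: 2ξ₂ / 175 = 0.271 → ξ₂ = 23.71 kmol.
Outlet amounts (n = n₀ + Σ ν·ξ):
  V: 175 − 1(56.88) = 118.1
  Q: 0 + 1(56.88) − 2(23.71) = 9.45
  R: 0 + 2(23.71) = 47.43
Total out = 118.1 + 9.45 + 47.43 = 175 kmol.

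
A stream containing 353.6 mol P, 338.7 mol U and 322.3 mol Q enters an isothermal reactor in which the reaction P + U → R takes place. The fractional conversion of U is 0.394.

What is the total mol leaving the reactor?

U reacted = 0.394 × 338.7 = 133.4 mol; ν_U = −1, so ξ = 133.4/1 = 133.4 mol.
Outlet amounts (n = n₀ + ν ξ):
  P: 353.6 − 1(133.4) = 220.2
  U: 338.7 − 1(133.4) = 205.3
  R: 0 + 1(133.4) = 133.4
  Q: 322.3 (inert)
Total out = 220.2 + 205.3 + 133.4 + 322.3 = 881.2 mol.

881 mol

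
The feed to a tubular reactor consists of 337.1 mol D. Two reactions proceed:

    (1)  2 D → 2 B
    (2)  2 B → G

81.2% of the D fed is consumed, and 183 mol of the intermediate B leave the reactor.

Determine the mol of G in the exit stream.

45.4 mol

Conversion of D: D consumed = 2ξ₁ = 0.812 × 337.1 → ξ₁ = 136.9 mol.
B balance: n_B = 0 + 2ξ₁ − 2ξ₂ = 183 → ξ₂ = (2·136.9 − 183)/2 = 45.36 mol.
Outlet amounts (n = n₀ + Σ ν·ξ):
  D: 337.1 − 2(136.9) = 63.37
  B: 0 + 2(136.9) − 2(45.36) = 183
  G: 0 + 1(45.36) = 45.36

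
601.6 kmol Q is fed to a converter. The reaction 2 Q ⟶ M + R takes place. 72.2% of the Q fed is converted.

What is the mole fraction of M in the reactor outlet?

0.361

Q reacted = 0.722 × 601.6 = 434.4 kmol; ν_Q = −2, so ξ = 434.4/2 = 217.2 kmol.
Outlet amounts (n = n₀ + ν ξ):
  Q: 601.6 − 2(217.2) = 167.2
  M: 0 + 1(217.2) = 217.2
  R: 0 + 1(217.2) = 217.2
Total out = 601.6 kmol; y_M = 217.2 / 601.6 = 0.361.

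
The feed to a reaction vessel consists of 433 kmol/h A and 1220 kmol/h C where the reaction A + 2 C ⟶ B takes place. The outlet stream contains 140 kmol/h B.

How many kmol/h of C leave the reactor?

940 kmol/h

For B: n = n₀ + 1ξ → 140 = 0 + 1ξ, giving ξ = 140 kmol/h.
Outlet amounts (n = n₀ + ν ξ):
  A: 433 − 1(140) = 293
  C: 1220 − 2(140) = 940
  B: 0 + 1(140) = 140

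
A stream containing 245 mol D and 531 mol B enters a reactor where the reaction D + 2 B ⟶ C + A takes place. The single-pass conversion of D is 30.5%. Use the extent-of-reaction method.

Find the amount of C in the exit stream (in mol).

74.7 mol

D reacted = 0.305 × 245 = 74.72 mol; ν_D = −1, so ξ = 74.72/1 = 74.72 mol.
Outlet amounts (n = n₀ + ν ξ):
  D: 245 − 1(74.72) = 170.3
  B: 531 − 2(74.72) = 381.6
  C: 0 + 1(74.72) = 74.72
  A: 0 + 1(74.72) = 74.72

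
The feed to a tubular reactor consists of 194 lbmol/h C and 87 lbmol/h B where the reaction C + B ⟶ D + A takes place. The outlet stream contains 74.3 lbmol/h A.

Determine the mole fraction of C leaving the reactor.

0.426

For A: n = n₀ + 1ξ → 74.3 = 0 + 1ξ, giving ξ = 74.3 lbmol/h.
Outlet amounts (n = n₀ + ν ξ):
  C: 194 − 1(74.3) = 119.7
  B: 87 − 1(74.3) = 12.7
  D: 0 + 1(74.3) = 74.3
  A: 0 + 1(74.3) = 74.3
Total out = 281 lbmol/h; y_C = 119.7 / 281 = 0.426.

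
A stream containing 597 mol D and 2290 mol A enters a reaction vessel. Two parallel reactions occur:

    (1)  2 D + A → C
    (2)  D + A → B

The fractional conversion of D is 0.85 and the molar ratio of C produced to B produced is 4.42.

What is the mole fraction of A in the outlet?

0.845

Conversion of D: D consumed = 0.85 × 597 = 507.4 mol = 2ξ₁ + 1ξ₂.
Selectivity: 1ξ₁ / (1ξ₂) = 4.42 → ξ₁ = 4.42 ξ₂.
Substitute: (2·4.42 + 1) ξ₂ = 507.4 → ξ₂ = 51.57 mol, ξ₁ = 227.9 mol.
Outlet amounts (n = n₀ + Σ ν·ξ):
  D: 597 − 2(227.9) − 1(51.57) = 89.55
  A: 2290 − 1(227.9) − 1(51.57) = 2010
  C: 0 + 1(227.9) = 227.9
  B: 0 + 1(51.57) = 51.57
Total out = 2380 mol; y_A = 2010 / 2380 = 0.8449.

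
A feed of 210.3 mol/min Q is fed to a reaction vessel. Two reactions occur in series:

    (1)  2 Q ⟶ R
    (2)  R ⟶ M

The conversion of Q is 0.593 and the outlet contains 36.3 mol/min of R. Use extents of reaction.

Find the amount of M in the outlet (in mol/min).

26.1 mol/min

Conversion of Q: Q consumed = 2ξ₁ = 0.593 × 210.3 → ξ₁ = 62.35 mol/min.
R balance: n_R = 0 + 1ξ₁ − 1ξ₂ = 36.3 → ξ₂ = (1·62.35 − 36.3)/1 = 26.05 mol/min.
Outlet amounts (n = n₀ + Σ ν·ξ):
  Q: 210.3 − 2(62.35) = 85.59
  R: 0 + 1(62.35) − 1(26.05) = 36.3
  M: 0 + 1(26.05) = 26.05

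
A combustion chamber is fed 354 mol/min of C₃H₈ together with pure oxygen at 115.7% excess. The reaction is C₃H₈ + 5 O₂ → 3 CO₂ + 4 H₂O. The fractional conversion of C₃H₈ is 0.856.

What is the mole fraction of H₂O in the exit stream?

0.271

Stoichiometric O₂ = 5 × 354 = 1770 mol/min; O₂ fed = 1770 × 2.157 = 3818 mol/min.
Fuel reacted = 0.856 × 354 → ξ = 303 mol/min.
Outlet (n = n₀ + ν ξ):
  C₃H₈: 354 − 1(303) = 50.98
  O₂: 3818 − 5(303) = 2303
  CO₂: 0 + 3(303) = 909.1
  H₂O: 0 + 4(303) = 1212
Total out = 4475 mol/min; y_H₂O = 1212 / 4475 = 0.2709.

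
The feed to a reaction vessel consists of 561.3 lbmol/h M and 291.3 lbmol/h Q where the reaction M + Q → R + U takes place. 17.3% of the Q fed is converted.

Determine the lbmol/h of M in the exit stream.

511 lbmol/h

Q reacted = 0.173 × 291.3 = 50.39 lbmol/h; ν_Q = −1, so ξ = 50.39/1 = 50.39 lbmol/h.
Outlet amounts (n = n₀ + ν ξ):
  M: 561.3 − 1(50.39) = 510.9
  Q: 291.3 − 1(50.39) = 240.9
  R: 0 + 1(50.39) = 50.39
  U: 0 + 1(50.39) = 50.39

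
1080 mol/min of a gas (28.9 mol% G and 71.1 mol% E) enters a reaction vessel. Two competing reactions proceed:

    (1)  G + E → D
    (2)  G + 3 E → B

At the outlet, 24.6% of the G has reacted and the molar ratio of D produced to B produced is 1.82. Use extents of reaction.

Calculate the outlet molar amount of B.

27.2 mol/min

Conversion of G: G consumed = 0.246 × 312.1 = 76.78 mol/min = 1ξ₁ + 1ξ₂.
Selectivity: 1ξ₁ / (1ξ₂) = 1.82 → ξ₁ = 1.82 ξ₂.
Substitute: (1·1.82 + 1) ξ₂ = 76.78 → ξ₂ = 27.23 mol/min, ξ₁ = 49.55 mol/min.
Outlet amounts (n = n₀ + Σ ν·ξ):
  G: 312.1 − 1(49.55) − 1(27.23) = 235.3
  E: 767.9 − 1(49.55) − 3(27.23) = 636.6
  D: 0 + 1(49.55) = 49.55
  B: 0 + 1(27.23) = 27.23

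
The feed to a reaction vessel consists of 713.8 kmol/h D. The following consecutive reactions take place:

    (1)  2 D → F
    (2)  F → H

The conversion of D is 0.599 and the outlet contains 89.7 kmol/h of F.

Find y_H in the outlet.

0.248

Conversion of D: D consumed = 2ξ₁ = 0.599 × 713.8 → ξ₁ = 213.8 kmol/h.
F balance: n_F = 0 + 1ξ₁ − 1ξ₂ = 89.7 → ξ₂ = (1·213.8 − 89.7)/1 = 124.1 kmol/h.
Outlet amounts (n = n₀ + Σ ν·ξ):
  D: 713.8 − 2(213.8) = 286.2
  F: 0 + 1(213.8) − 1(124.1) = 89.7
  H: 0 + 1(124.1) = 124.1
Total out = 500 kmol/h; y_H = 124.1 / 500 = 0.2482.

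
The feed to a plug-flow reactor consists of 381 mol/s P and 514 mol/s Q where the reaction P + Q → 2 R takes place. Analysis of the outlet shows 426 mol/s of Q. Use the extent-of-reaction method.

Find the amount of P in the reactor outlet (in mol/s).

293 mol/s

For Q: n = n₀ − 1ξ → 426 = 514 − 1ξ, giving ξ = 88 mol/s.
Outlet amounts (n = n₀ + ν ξ):
  P: 381 − 1(88) = 293
  Q: 514 − 1(88) = 426
  R: 0 + 2(88) = 176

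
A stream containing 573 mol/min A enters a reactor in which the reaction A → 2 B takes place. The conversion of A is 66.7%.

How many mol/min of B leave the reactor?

A reacted = 0.667 × 573 = 382.2 mol/min; ν_A = −1, so ξ = 382.2/1 = 382.2 mol/min.
Outlet amounts (n = n₀ + ν ξ):
  A: 573 − 1(382.2) = 190.8
  B: 0 + 2(382.2) = 764.4

764 mol/min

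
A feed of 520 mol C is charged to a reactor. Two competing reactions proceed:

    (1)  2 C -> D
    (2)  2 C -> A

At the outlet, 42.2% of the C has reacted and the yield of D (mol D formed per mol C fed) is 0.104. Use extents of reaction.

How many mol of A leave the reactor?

Yield of D: 1ξ₁ / 520 = 0.104 → ξ₁ = 54.08 mol.
Conversion of C: 2ξ₁ + 2ξ₂ = 0.422 × 520 = 219.4 → ξ₂ = 55.64 mol.
Outlet amounts (n = n₀ + Σ ν·ξ):
  C: 520 − 2(54.08) − 2(55.64) = 300.6
  D: 0 + 1(54.08) = 54.08
  A: 0 + 1(55.64) = 55.64

55.6 mol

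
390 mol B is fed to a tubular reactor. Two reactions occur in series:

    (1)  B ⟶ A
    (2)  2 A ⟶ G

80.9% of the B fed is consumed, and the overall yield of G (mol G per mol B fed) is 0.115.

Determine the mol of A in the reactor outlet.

226 mol

Conversion of B: B consumed = 1ξ₁ = 0.809 × 390 → ξ₁ = 315.5 mol.
Yield of G: 1ξ₂ / 390 = 0.115 → ξ₂ = 44.85 mol.
Outlet amounts (n = n₀ + Σ ν·ξ):
  B: 390 − 1(315.5) = 74.49
  A: 0 + 1(315.5) − 2(44.85) = 225.8
  G: 0 + 1(44.85) = 44.85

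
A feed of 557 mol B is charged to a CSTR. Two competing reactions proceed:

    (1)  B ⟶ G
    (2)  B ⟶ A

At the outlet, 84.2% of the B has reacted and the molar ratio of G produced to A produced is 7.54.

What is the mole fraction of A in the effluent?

Conversion of B: B consumed = 0.842 × 557 = 469 mol = 1ξ₁ + 1ξ₂.
Selectivity: 1ξ₁ / (1ξ₂) = 7.54 → ξ₁ = 7.54 ξ₂.
Substitute: (1·7.54 + 1) ξ₂ = 469 → ξ₂ = 54.92 mol, ξ₁ = 414.1 mol.
Outlet amounts (n = n₀ + Σ ν·ξ):
  B: 557 − 1(414.1) − 1(54.92) = 88.01
  G: 0 + 1(414.1) = 414.1
  A: 0 + 1(54.92) = 54.92
Total out = 557 mol; y_A = 54.92 / 557 = 0.09859.

0.0986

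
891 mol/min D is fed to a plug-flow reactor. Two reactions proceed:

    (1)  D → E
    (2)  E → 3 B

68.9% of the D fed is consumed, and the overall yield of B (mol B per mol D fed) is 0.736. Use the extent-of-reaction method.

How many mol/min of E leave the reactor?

395 mol/min

Conversion of D: D consumed = 1ξ₁ = 0.689 × 891 → ξ₁ = 613.9 mol/min.
Yield of B: 3ξ₂ / 891 = 0.736 → ξ₂ = 218.6 mol/min.
Outlet amounts (n = n₀ + Σ ν·ξ):
  D: 891 − 1(613.9) = 277.1
  E: 0 + 1(613.9) − 1(218.6) = 395.3
  B: 0 + 3(218.6) = 655.8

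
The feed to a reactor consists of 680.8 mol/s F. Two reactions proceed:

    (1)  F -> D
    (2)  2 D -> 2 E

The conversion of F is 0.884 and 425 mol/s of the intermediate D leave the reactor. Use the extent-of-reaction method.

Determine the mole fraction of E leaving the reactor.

Conversion of F: F consumed = 1ξ₁ = 0.884 × 680.8 → ξ₁ = 601.8 mol/s.
D balance: n_D = 0 + 1ξ₁ − 2ξ₂ = 425 → ξ₂ = (1·601.8 − 425)/2 = 88.41 mol/s.
Outlet amounts (n = n₀ + Σ ν·ξ):
  F: 680.8 − 1(601.8) = 78.97
  D: 0 + 1(601.8) − 2(88.41) = 425
  E: 0 + 2(88.41) = 176.8
Total out = 680.8 mol/s; y_E = 176.8 / 680.8 = 0.2597.

0.26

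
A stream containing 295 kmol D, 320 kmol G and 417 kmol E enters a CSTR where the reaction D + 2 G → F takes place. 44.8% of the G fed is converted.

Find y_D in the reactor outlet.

G reacted = 0.448 × 320 = 143.4 kmol; ν_G = −2, so ξ = 143.4/2 = 71.68 kmol.
Outlet amounts (n = n₀ + ν ξ):
  D: 295 − 1(71.68) = 223.3
  G: 320 − 2(71.68) = 176.6
  F: 0 + 1(71.68) = 71.68
  E: 417 (inert)
Total out = 888.6 kmol; y_D = 223.3 / 888.6 = 0.2513.

0.251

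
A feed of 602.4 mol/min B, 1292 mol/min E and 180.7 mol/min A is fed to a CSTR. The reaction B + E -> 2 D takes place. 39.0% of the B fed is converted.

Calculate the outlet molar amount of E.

1060 mol/min

B reacted = 0.39 × 602.4 = 234.9 mol/min; ν_B = −1, so ξ = 234.9/1 = 234.9 mol/min.
Outlet amounts (n = n₀ + ν ξ):
  B: 602.4 − 1(234.9) = 367.5
  E: 1292 − 1(234.9) = 1057
  D: 0 + 2(234.9) = 469.9
  A: 180.7 (inert)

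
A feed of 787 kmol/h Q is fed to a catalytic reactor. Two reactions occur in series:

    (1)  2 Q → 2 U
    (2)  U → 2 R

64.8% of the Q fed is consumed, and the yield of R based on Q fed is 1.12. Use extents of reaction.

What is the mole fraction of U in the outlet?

0.0564

Conversion of Q: Q consumed = 2ξ₁ = 0.648 × 787 → ξ₁ = 255 kmol/h.
Yield of R: 2ξ₂ / 787 = 1.12 → ξ₂ = 440.7 kmol/h.
Outlet amounts (n = n₀ + Σ ν·ξ):
  Q: 787 − 2(255) = 277
  U: 0 + 2(255) − 1(440.7) = 69.26
  R: 0 + 2(440.7) = 881.4
Total out = 1228 kmol/h; y_U = 69.26 / 1228 = 0.05641.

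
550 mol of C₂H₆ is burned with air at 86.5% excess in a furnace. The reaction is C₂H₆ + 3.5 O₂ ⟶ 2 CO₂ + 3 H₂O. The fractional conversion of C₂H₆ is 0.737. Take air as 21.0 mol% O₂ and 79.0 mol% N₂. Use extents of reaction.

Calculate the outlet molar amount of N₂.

Stoichiometric O₂ = 3.5 × 550 = 1925 mol; O₂ fed = 1925 × 1.865 = 3590 mol.
N₂ fed = 3590 × 79/21 = 13510 mol.
Fuel reacted = 0.737 × 550 → ξ = 405.3 mol.
Outlet (n = n₀ + ν ξ):
  C₂H₆: 550 − 1(405.3) = 144.7
  O₂: 3590 − 3.5(405.3) = 2171
  N₂: 13510 (inert)
  CO₂: 0 + 2(405.3) = 810.7
  H₂O: 0 + 3(405.3) = 1216

13500 mol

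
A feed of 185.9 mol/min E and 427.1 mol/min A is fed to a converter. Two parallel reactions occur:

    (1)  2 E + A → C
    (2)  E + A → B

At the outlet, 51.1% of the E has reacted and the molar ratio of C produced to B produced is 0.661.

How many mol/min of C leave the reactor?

27 mol/min

Conversion of E: E consumed = 0.511 × 185.9 = 94.99 mol/min = 2ξ₁ + 1ξ₂.
Selectivity: 1ξ₁ / (1ξ₂) = 0.661 → ξ₁ = 0.661 ξ₂.
Substitute: (2·0.661 + 1) ξ₂ = 94.99 → ξ₂ = 40.91 mol/min, ξ₁ = 27.04 mol/min.
Outlet amounts (n = n₀ + Σ ν·ξ):
  E: 185.9 − 2(27.04) − 1(40.91) = 90.91
  A: 427.1 − 1(27.04) − 1(40.91) = 359.1
  C: 0 + 1(27.04) = 27.04
  B: 0 + 1(40.91) = 40.91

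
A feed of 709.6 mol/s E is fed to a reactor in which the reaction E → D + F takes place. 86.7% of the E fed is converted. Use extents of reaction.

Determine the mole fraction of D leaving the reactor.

E reacted = 0.867 × 709.6 = 615.2 mol/s; ν_E = −1, so ξ = 615.2/1 = 615.2 mol/s.
Outlet amounts (n = n₀ + ν ξ):
  E: 709.6 − 1(615.2) = 94.38
  D: 0 + 1(615.2) = 615.2
  F: 0 + 1(615.2) = 615.2
Total out = 1325 mol/s; y_D = 615.2 / 1325 = 0.4644.

0.464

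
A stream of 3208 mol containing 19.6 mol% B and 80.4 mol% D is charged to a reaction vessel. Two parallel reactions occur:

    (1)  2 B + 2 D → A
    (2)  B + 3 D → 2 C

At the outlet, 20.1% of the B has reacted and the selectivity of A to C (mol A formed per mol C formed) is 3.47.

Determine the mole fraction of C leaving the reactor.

Conversion of B: B consumed = 0.201 × 628.8 = 126.4 mol = 2ξ₁ + 1ξ₂.
Selectivity: 1ξ₁ / (2ξ₂) = 3.47 → ξ₁ = 6.94 ξ₂.
Substitute: (2·6.94 + 1) ξ₂ = 126.4 → ξ₂ = 8.493 mol, ξ₁ = 58.94 mol.
Outlet amounts (n = n₀ + Σ ν·ξ):
  B: 628.8 − 2(58.94) − 1(8.493) = 502.4
  D: 2579 − 2(58.94) − 3(8.493) = 2436
  A: 0 + 1(58.94) = 58.94
  C: 0 + 2(8.493) = 16.99
Total out = 3014 mol; y_C = 16.99 / 3014 = 0.005636.

0.00564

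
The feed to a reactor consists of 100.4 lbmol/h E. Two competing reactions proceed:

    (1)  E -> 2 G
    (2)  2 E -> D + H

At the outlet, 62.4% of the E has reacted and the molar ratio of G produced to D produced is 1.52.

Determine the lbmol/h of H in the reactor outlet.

22.7 lbmol/h

Conversion of E: E consumed = 0.624 × 100.4 = 62.65 lbmol/h = 1ξ₁ + 2ξ₂.
Selectivity: 2ξ₁ / (1ξ₂) = 1.52 → ξ₁ = 0.76 ξ₂.
Substitute: (1·0.76 + 2) ξ₂ = 62.65 → ξ₂ = 22.7 lbmol/h, ξ₁ = 17.25 lbmol/h.
Outlet amounts (n = n₀ + Σ ν·ξ):
  E: 100.4 − 1(17.25) − 2(22.7) = 37.75
  G: 0 + 2(17.25) = 34.5
  D: 0 + 1(22.7) = 22.7
  H: 0 + 1(22.7) = 22.7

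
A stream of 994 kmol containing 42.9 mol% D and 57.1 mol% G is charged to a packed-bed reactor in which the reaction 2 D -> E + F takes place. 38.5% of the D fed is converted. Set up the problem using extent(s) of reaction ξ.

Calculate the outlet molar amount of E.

82.1 kmol

D reacted = 0.385 × 426.4 = 164.2 kmol; ν_D = −2, so ξ = 164.2/2 = 82.09 kmol.
Outlet amounts (n = n₀ + ν ξ):
  D: 426.4 − 2(82.09) = 262.3
  E: 0 + 1(82.09) = 82.09
  F: 0 + 1(82.09) = 82.09
  G: 567.6 (inert)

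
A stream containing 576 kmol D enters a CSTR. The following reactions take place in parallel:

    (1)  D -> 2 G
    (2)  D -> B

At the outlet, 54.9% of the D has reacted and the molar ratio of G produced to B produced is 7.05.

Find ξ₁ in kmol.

Conversion of D: D consumed = 0.549 × 576 = 316.2 kmol = 1ξ₁ + 1ξ₂.
Selectivity: 2ξ₁ / (1ξ₂) = 7.05 → ξ₁ = 3.525 ξ₂.
Substitute: (1·3.525 + 1) ξ₂ = 316.2 → ξ₂ = 69.88 kmol, ξ₁ = 246.3 kmol.
Outlet amounts (n = n₀ + Σ ν·ξ):
  D: 576 − 1(246.3) − 1(69.88) = 259.8
  G: 0 + 2(246.3) = 492.7
  B: 0 + 1(69.88) = 69.88

ξ₁ = 246 kmol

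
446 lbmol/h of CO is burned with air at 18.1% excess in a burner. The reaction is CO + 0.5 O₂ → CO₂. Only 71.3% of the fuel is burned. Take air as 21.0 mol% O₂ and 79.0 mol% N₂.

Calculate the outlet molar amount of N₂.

991 lbmol/h

Stoichiometric O₂ = 0.5 × 446 = 223 lbmol/h; O₂ fed = 223 × 1.181 = 263.4 lbmol/h.
N₂ fed = 263.4 × 79/21 = 990.7 lbmol/h.
Fuel reacted = 0.713 × 446 → ξ = 318 lbmol/h.
Outlet (n = n₀ + ν ξ):
  CO: 446 − 1(318) = 128
  O₂: 263.4 − 0.5(318) = 104.4
  N₂: 990.7 (inert)
  CO₂: 0 + 1(318) = 318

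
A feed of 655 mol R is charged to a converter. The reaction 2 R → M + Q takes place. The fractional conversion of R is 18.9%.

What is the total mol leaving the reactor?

655 mol

R reacted = 0.189 × 655 = 123.8 mol; ν_R = −2, so ξ = 123.8/2 = 61.9 mol.
Outlet amounts (n = n₀ + ν ξ):
  R: 655 − 2(61.9) = 531.2
  M: 0 + 1(61.9) = 61.9
  Q: 0 + 1(61.9) = 61.9
Total out = 531.2 + 61.9 + 61.9 = 655 mol.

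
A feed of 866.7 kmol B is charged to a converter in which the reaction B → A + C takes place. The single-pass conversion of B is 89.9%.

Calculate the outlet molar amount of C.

779 kmol

B reacted = 0.899 × 866.7 = 779.2 kmol; ν_B = −1, so ξ = 779.2/1 = 779.2 kmol.
Outlet amounts (n = n₀ + ν ξ):
  B: 866.7 − 1(779.2) = 87.54
  A: 0 + 1(779.2) = 779.2
  C: 0 + 1(779.2) = 779.2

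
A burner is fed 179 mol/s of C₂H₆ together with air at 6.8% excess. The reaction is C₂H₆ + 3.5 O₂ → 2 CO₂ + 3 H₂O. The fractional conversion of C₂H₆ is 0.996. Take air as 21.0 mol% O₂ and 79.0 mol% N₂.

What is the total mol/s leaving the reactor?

Stoichiometric O₂ = 3.5 × 179 = 626.5 mol/s; O₂ fed = 626.5 × 1.068 = 669.1 mol/s.
N₂ fed = 669.1 × 79/21 = 2517 mol/s.
Fuel reacted = 0.996 × 179 → ξ = 178.3 mol/s.
Outlet (n = n₀ + ν ξ):
  C₂H₆: 179 − 1(178.3) = 0.716
  O₂: 669.1 − 3.5(178.3) = 45.11
  N₂: 2517 (inert)
  CO₂: 0 + 2(178.3) = 356.6
  H₂O: 0 + 3(178.3) = 534.9
Total out = 0.716 + 45.11 + 2517 + 356.6 + 534.9 = 3454 mol/s.

3450 mol/s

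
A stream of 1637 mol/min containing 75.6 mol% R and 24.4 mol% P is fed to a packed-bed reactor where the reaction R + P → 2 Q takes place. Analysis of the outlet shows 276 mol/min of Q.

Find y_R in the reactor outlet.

For Q: n = n₀ + 2ξ → 276 = 0 + 2ξ, giving ξ = 138 mol/min.
Outlet amounts (n = n₀ + ν ξ):
  R: 1238 − 1(138) = 1100
  P: 399.4 − 1(138) = 261.4
  Q: 0 + 2(138) = 276
Total out = 1637 mol/min; y_R = 1100 / 1637 = 0.6717.

0.672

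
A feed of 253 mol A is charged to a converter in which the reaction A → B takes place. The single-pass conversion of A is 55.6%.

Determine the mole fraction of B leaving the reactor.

0.556

A reacted = 0.556 × 253 = 140.7 mol; ν_A = −1, so ξ = 140.7/1 = 140.7 mol.
Outlet amounts (n = n₀ + ν ξ):
  A: 253 − 1(140.7) = 112.3
  B: 0 + 1(140.7) = 140.7
Total out = 253 mol; y_B = 140.7 / 253 = 0.556.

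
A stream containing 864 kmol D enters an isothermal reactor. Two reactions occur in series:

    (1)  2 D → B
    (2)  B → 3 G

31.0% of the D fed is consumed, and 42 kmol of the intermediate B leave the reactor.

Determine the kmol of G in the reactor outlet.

276 kmol

Conversion of D: D consumed = 2ξ₁ = 0.31 × 864 → ξ₁ = 133.9 kmol.
B balance: n_B = 0 + 1ξ₁ − 1ξ₂ = 42 → ξ₂ = (1·133.9 − 42)/1 = 91.92 kmol.
Outlet amounts (n = n₀ + Σ ν·ξ):
  D: 864 − 2(133.9) = 596.2
  B: 0 + 1(133.9) − 1(91.92) = 42
  G: 0 + 3(91.92) = 275.8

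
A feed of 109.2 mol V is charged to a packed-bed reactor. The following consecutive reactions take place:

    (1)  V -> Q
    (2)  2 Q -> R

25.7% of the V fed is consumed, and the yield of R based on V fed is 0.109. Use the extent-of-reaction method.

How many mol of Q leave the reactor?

Conversion of V: V consumed = 1ξ₁ = 0.257 × 109.2 → ξ₁ = 28.06 mol.
Yield of R: 1ξ₂ / 109.2 = 0.109 → ξ₂ = 11.9 mol.
Outlet amounts (n = n₀ + Σ ν·ξ):
  V: 109.2 − 1(28.06) = 81.14
  Q: 0 + 1(28.06) − 2(11.9) = 4.259
  R: 0 + 1(11.9) = 11.9

4.26 mol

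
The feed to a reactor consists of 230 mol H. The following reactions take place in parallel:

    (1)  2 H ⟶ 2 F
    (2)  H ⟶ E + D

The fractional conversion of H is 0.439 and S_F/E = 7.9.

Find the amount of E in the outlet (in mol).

11.3 mol

Conversion of H: H consumed = 0.439 × 230 = 101 mol = 2ξ₁ + 1ξ₂.
Selectivity: 2ξ₁ / (1ξ₂) = 7.9 → ξ₁ = 3.95 ξ₂.
Substitute: (2·3.95 + 1) ξ₂ = 101 → ξ₂ = 11.34 mol, ξ₁ = 44.81 mol.
Outlet amounts (n = n₀ + Σ ν·ξ):
  H: 230 − 2(44.81) − 1(11.34) = 129
  F: 0 + 2(44.81) = 89.63
  E: 0 + 1(11.34) = 11.34
  D: 0 + 1(11.34) = 11.34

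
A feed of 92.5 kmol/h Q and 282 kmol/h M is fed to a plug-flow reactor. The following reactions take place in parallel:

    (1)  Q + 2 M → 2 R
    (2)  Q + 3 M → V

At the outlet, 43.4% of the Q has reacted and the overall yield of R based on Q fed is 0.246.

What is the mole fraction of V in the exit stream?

Yield of R: 2ξ₁ / 92.5 = 0.246 → ξ₁ = 11.38 kmol/h.
Conversion of Q: 1ξ₁ + 1ξ₂ = 0.434 × 92.5 = 40.15 → ξ₂ = 28.77 kmol/h.
Outlet amounts (n = n₀ + Σ ν·ξ):
  Q: 92.5 − 1(11.38) − 1(28.77) = 52.35
  M: 282 − 2(11.38) − 3(28.77) = 172.9
  R: 0 + 2(11.38) = 22.75
  V: 0 + 1(28.77) = 28.77
Total out = 276.8 kmol/h; y_V = 28.77 / 276.8 = 0.1039.

0.104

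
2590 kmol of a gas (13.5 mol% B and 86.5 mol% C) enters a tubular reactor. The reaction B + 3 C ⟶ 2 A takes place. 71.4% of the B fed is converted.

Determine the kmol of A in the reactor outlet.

B reacted = 0.714 × 349.6 = 249.7 kmol; ν_B = −1, so ξ = 249.7/1 = 249.7 kmol.
Outlet amounts (n = n₀ + ν ξ):
  B: 349.6 − 1(249.7) = 100
  C: 2240 − 3(249.7) = 1491
  A: 0 + 2(249.7) = 499.3

499 kmol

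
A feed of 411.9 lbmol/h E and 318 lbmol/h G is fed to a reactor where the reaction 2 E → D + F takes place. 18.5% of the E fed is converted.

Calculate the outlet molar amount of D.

E reacted = 0.185 × 411.9 = 76.2 lbmol/h; ν_E = −2, so ξ = 76.2/2 = 38.1 lbmol/h.
Outlet amounts (n = n₀ + ν ξ):
  E: 411.9 − 2(38.1) = 335.7
  D: 0 + 1(38.1) = 38.1
  F: 0 + 1(38.1) = 38.1
  G: 318 (inert)

38.1 lbmol/h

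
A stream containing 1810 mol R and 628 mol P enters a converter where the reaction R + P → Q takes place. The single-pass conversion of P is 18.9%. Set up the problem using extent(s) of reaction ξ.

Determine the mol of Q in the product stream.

119 mol

P reacted = 0.189 × 628 = 118.7 mol; ν_P = −1, so ξ = 118.7/1 = 118.7 mol.
Outlet amounts (n = n₀ + ν ξ):
  R: 1810 − 1(118.7) = 1691
  P: 628 − 1(118.7) = 509.3
  Q: 0 + 1(118.7) = 118.7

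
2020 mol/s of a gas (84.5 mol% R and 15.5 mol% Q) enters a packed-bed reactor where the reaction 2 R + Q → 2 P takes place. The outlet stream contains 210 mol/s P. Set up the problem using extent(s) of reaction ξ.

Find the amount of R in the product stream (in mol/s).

1500 mol/s

For P: n = n₀ + 2ξ → 210 = 0 + 2ξ, giving ξ = 105 mol/s.
Outlet amounts (n = n₀ + ν ξ):
  R: 1707 − 2(105) = 1497
  Q: 313.1 − 1(105) = 208.1
  P: 0 + 2(105) = 210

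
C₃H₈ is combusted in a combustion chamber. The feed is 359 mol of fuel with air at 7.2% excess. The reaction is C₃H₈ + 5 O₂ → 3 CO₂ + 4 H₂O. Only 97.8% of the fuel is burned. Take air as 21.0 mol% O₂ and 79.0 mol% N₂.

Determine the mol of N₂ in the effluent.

Stoichiometric O₂ = 5 × 359 = 1795 mol; O₂ fed = 1795 × 1.072 = 1924 mol.
N₂ fed = 1924 × 79/21 = 7239 mol.
Fuel reacted = 0.978 × 359 → ξ = 351.1 mol.
Outlet (n = n₀ + ν ξ):
  C₃H₈: 359 − 1(351.1) = 7.898
  O₂: 1924 − 5(351.1) = 168.7
  N₂: 7239 (inert)
  CO₂: 0 + 3(351.1) = 1053
  H₂O: 0 + 4(351.1) = 1404

7240 mol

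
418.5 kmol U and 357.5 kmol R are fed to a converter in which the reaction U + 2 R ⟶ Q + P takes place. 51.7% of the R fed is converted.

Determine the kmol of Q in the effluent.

R reacted = 0.517 × 357.5 = 184.8 kmol; ν_R = −2, so ξ = 184.8/2 = 92.41 kmol.
Outlet amounts (n = n₀ + ν ξ):
  U: 418.5 − 1(92.41) = 326.1
  R: 357.5 − 2(92.41) = 172.7
  Q: 0 + 1(92.41) = 92.41
  P: 0 + 1(92.41) = 92.41

92.4 kmol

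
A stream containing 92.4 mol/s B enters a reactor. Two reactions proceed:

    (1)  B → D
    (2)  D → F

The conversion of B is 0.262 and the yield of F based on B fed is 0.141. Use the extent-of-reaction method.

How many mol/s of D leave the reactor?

11.2 mol/s

Conversion of B: B consumed = 1ξ₁ = 0.262 × 92.4 → ξ₁ = 24.21 mol/s.
Yield of F: 1ξ₂ / 92.4 = 0.141 → ξ₂ = 13.03 mol/s.
Outlet amounts (n = n₀ + Σ ν·ξ):
  B: 92.4 − 1(24.21) = 68.19
  D: 0 + 1(24.21) − 1(13.03) = 11.18
  F: 0 + 1(13.03) = 13.03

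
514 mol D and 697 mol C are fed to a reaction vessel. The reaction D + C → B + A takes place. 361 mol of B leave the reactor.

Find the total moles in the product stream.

For B: n = n₀ + 1ξ → 361 = 0 + 1ξ, giving ξ = 361 mol.
Outlet amounts (n = n₀ + ν ξ):
  D: 514 − 1(361) = 153
  C: 697 − 1(361) = 336
  B: 0 + 1(361) = 361
  A: 0 + 1(361) = 361
Total out = 153 + 336 + 361 + 361 = 1211 mol.

1210 mol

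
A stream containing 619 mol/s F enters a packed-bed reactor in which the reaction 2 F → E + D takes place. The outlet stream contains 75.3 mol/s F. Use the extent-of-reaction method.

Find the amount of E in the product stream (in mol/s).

272 mol/s

For F: n = n₀ − 2ξ → 75.3 = 619 − 2ξ, giving ξ = 271.9 mol/s.
Outlet amounts (n = n₀ + ν ξ):
  F: 619 − 2(271.9) = 75.3
  E: 0 + 1(271.9) = 271.9
  D: 0 + 1(271.9) = 271.9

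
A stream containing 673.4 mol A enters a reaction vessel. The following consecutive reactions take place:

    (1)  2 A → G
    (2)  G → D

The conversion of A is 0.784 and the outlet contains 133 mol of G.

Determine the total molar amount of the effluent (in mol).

409 mol

Conversion of A: A consumed = 2ξ₁ = 0.784 × 673.4 → ξ₁ = 264 mol.
G balance: n_G = 0 + 1ξ₁ − 1ξ₂ = 133 → ξ₂ = (1·264 − 133)/1 = 131 mol.
Outlet amounts (n = n₀ + Σ ν·ξ):
  A: 673.4 − 2(264) = 145.5
  G: 0 + 1(264) − 1(131) = 133
  D: 0 + 1(131) = 131
Total out = 145.5 + 133 + 131 = 409.4 mol.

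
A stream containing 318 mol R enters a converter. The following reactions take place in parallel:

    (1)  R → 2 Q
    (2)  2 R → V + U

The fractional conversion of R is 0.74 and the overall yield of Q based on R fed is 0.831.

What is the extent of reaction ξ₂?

Yield of Q: 2ξ₁ / 318 = 0.831 → ξ₁ = 132.1 mol.
Conversion of R: 1ξ₁ + 2ξ₂ = 0.74 × 318 = 235.3 → ξ₂ = 51.6 mol.
Outlet amounts (n = n₀ + Σ ν·ξ):
  R: 318 − 1(132.1) − 2(51.6) = 82.68
  Q: 0 + 2(132.1) = 264.3
  V: 0 + 1(51.6) = 51.6
  U: 0 + 1(51.6) = 51.6

ξ₂ = 51.6 mol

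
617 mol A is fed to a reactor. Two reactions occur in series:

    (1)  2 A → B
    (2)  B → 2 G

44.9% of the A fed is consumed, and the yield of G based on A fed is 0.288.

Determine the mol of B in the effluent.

Conversion of A: A consumed = 2ξ₁ = 0.449 × 617 → ξ₁ = 138.5 mol.
Yield of G: 2ξ₂ / 617 = 0.288 → ξ₂ = 88.85 mol.
Outlet amounts (n = n₀ + Σ ν·ξ):
  A: 617 − 2(138.5) = 340
  B: 0 + 1(138.5) − 1(88.85) = 49.67
  G: 0 + 2(88.85) = 177.7

49.7 mol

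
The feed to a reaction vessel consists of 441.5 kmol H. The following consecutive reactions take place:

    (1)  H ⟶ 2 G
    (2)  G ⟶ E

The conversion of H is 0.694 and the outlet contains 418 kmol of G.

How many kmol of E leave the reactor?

Conversion of H: H consumed = 1ξ₁ = 0.694 × 441.5 → ξ₁ = 306.4 kmol.
G balance: n_G = 0 + 2ξ₁ − 1ξ₂ = 418 → ξ₂ = (2·306.4 − 418)/1 = 194.8 kmol.
Outlet amounts (n = n₀ + Σ ν·ξ):
  H: 441.5 − 1(306.4) = 135.1
  G: 0 + 2(306.4) − 1(194.8) = 418
  E: 0 + 1(194.8) = 194.8

195 kmol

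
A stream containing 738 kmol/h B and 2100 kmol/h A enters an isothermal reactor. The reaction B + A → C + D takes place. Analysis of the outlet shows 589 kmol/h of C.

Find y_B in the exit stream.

For C: n = n₀ + 1ξ → 589 = 0 + 1ξ, giving ξ = 589 kmol/h.
Outlet amounts (n = n₀ + ν ξ):
  B: 738 − 1(589) = 149
  A: 2100 − 1(589) = 1511
  C: 0 + 1(589) = 589
  D: 0 + 1(589) = 589
Total out = 2838 kmol/h; y_B = 149 / 2838 = 0.0525.

0.0525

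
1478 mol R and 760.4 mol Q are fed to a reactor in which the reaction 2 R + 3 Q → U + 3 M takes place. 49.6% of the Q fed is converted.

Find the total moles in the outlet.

2110 mol

Q reacted = 0.496 × 760.4 = 377.2 mol; ν_Q = −3, so ξ = 377.2/3 = 125.7 mol.
Outlet amounts (n = n₀ + ν ξ):
  R: 1478 − 2(125.7) = 1227
  Q: 760.4 − 3(125.7) = 383.2
  U: 0 + 1(125.7) = 125.7
  M: 0 + 3(125.7) = 377.2
Total out = 1227 + 383.2 + 125.7 + 377.2 = 2113 mol.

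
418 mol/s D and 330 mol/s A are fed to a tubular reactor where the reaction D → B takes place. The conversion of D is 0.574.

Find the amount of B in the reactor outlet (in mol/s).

D reacted = 0.574 × 418 = 239.9 mol/s; ν_D = −1, so ξ = 239.9/1 = 239.9 mol/s.
Outlet amounts (n = n₀ + ν ξ):
  D: 418 − 1(239.9) = 178.1
  B: 0 + 1(239.9) = 239.9
  A: 330 (inert)

240 mol/s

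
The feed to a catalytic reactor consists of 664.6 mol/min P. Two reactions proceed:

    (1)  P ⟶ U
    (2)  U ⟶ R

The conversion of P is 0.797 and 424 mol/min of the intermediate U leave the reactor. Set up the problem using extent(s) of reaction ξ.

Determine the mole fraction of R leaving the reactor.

Conversion of P: P consumed = 1ξ₁ = 0.797 × 664.6 → ξ₁ = 529.7 mol/min.
U balance: n_U = 0 + 1ξ₁ − 1ξ₂ = 424 → ξ₂ = (1·529.7 − 424)/1 = 105.7 mol/min.
Outlet amounts (n = n₀ + Σ ν·ξ):
  P: 664.6 − 1(529.7) = 134.9
  U: 0 + 1(529.7) − 1(105.7) = 424
  R: 0 + 1(105.7) = 105.7
Total out = 664.6 mol/min; y_R = 105.7 / 664.6 = 0.159.

0.159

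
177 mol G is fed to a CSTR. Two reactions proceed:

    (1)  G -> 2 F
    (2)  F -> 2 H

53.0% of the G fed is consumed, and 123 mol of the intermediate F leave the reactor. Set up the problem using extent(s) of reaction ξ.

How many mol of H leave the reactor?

129 mol

Conversion of G: G consumed = 1ξ₁ = 0.53 × 177 → ξ₁ = 93.81 mol.
F balance: n_F = 0 + 2ξ₁ − 1ξ₂ = 123 → ξ₂ = (2·93.81 − 123)/1 = 64.62 mol.
Outlet amounts (n = n₀ + Σ ν·ξ):
  G: 177 − 1(93.81) = 83.19
  F: 0 + 2(93.81) − 1(64.62) = 123
  H: 0 + 2(64.62) = 129.2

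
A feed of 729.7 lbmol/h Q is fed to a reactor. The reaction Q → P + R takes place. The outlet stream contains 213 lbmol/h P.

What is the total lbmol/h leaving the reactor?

943 lbmol/h

For P: n = n₀ + 1ξ → 213 = 0 + 1ξ, giving ξ = 213 lbmol/h.
Outlet amounts (n = n₀ + ν ξ):
  Q: 729.7 − 1(213) = 516.7
  P: 0 + 1(213) = 213
  R: 0 + 1(213) = 213
Total out = 516.7 + 213 + 213 = 942.7 lbmol/h.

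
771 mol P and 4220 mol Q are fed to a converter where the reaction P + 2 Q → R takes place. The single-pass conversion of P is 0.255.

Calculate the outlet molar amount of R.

P reacted = 0.255 × 771 = 196.6 mol; ν_P = −1, so ξ = 196.6/1 = 196.6 mol.
Outlet amounts (n = n₀ + ν ξ):
  P: 771 − 1(196.6) = 574.4
  Q: 4220 − 2(196.6) = 3827
  R: 0 + 1(196.6) = 196.6

197 mol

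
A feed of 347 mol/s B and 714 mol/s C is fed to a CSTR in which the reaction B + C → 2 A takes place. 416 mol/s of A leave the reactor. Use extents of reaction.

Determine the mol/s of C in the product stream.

506 mol/s

For A: n = n₀ + 2ξ → 416 = 0 + 2ξ, giving ξ = 208 mol/s.
Outlet amounts (n = n₀ + ν ξ):
  B: 347 − 1(208) = 139
  C: 714 − 1(208) = 506
  A: 0 + 2(208) = 416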